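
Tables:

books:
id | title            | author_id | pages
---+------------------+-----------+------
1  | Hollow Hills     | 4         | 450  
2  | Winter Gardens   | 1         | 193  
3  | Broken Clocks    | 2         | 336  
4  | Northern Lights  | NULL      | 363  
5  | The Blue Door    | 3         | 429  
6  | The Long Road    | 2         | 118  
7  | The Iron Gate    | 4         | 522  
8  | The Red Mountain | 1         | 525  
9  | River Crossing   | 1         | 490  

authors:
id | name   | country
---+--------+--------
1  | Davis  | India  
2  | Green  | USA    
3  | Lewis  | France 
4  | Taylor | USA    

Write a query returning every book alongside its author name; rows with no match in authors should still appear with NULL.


LEFT JOIN keeps every row from books (the left table); where author_id has no match in authors, the author columns become NULL. Walk through each book:
  - book 1 (Hollow Hills): author_id=4 -> matches Taylor
  - book 2 (Winter Gardens): author_id=1 -> matches Davis
  - book 3 (Broken Clocks): author_id=2 -> matches Green
  - book 4 (Northern Lights): author_id=NULL, no match -> kept with NULL
  - book 5 (The Blue Door): author_id=3 -> matches Lewis
  - book 6 (The Long Road): author_id=2 -> matches Green
  - book 7 (The Iron Gate): author_id=4 -> matches Taylor
  - book 8 (The Red Mountain): author_id=1 -> matches Davis
  - book 9 (River Crossing): author_id=1 -> matches Davis
All 9 rows appear; 1 has NULL author.

SQL:
SELECT a.title, b.name AS author
FROM books a
LEFT JOIN authors b ON a.author_id = b.id

Result:
title            | author
-----------------+-------
Hollow Hills     | Taylor
Winter Gardens   | Davis 
Broken Clocks    | Green 
Northern Lights  | NULL  
The Blue Door    | Lewis 
The Long Road    | Green 
The Iron Gate    | Taylor
The Red Mountain | Davis 
River Crossing   | Davis 


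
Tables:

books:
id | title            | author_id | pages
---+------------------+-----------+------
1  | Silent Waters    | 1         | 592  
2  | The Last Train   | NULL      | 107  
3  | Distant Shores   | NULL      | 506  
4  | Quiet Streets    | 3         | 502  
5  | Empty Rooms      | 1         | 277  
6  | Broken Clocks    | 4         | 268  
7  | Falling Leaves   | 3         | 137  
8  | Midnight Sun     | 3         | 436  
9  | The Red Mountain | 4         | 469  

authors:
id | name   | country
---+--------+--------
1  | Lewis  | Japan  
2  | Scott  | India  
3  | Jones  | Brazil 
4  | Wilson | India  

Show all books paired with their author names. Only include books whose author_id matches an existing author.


INNER JOIN keeps only books rows whose author_id matches an id in authors. Walk through each book:
  - book 1 (Silent Waters): author_id=1 -> matches Lewis
  - book 2 (The Last Train): author_id=NULL, no match -> dropped
  - book 3 (Distant Shores): author_id=NULL, no match -> dropped
  - book 4 (Quiet Streets): author_id=3 -> matches Jones
  - book 5 (Empty Rooms): author_id=1 -> matches Lewis
  - book 6 (Broken Clocks): author_id=4 -> matches Wilson
  - book 7 (Falling Leaves): author_id=3 -> matches Jones
  - book 8 (Midnight Sun): author_id=3 -> matches Jones
  - book 9 (The Red Mountain): author_id=4 -> matches Wilson
So 2 of 9 rows are dropped.

SQL:
SELECT a.title, b.name AS author
FROM books a
INNER JOIN authors b ON a.author_id = b.id

Result:
title            | author
-----------------+-------
Silent Waters    | Lewis 
Quiet Streets    | Jones 
Empty Rooms      | Lewis 
Broken Clocks    | Wilson
Falling Leaves   | Jones 
Midnight Sun     | Jones 
The Red Mountain | Wilson


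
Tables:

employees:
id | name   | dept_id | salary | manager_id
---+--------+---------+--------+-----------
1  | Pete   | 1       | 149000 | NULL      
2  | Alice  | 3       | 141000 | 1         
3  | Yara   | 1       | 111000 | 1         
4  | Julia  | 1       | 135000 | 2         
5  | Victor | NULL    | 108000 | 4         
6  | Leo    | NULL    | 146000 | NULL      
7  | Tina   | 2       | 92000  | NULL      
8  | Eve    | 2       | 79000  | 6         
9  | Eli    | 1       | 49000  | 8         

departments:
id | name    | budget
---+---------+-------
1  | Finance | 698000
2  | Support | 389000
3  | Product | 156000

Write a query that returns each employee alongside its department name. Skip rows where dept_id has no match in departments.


INNER JOIN keeps only employees rows whose dept_id matches an id in departments. Walk through each employee:
  - employee 1 (Pete): dept_id=1 -> matches Finance
  - employee 2 (Alice): dept_id=3 -> matches Product
  - employee 3 (Yara): dept_id=1 -> matches Finance
  - employee 4 (Julia): dept_id=1 -> matches Finance
  - employee 5 (Victor): dept_id=NULL, no match -> dropped
  - employee 6 (Leo): dept_id=NULL, no match -> dropped
  - employee 7 (Tina): dept_id=2 -> matches Support
  - employee 8 (Eve): dept_id=2 -> matches Support
  - employee 9 (Eli): dept_id=1 -> matches Finance
So 2 of 9 rows are dropped.

SQL:
SELECT a.name, b.name AS department
FROM employees a
INNER JOIN departments b ON a.dept_id = b.id

Result:
name  | department
------+-----------
Pete  | Finance   
Alice | Product   
Yara  | Finance   
Julia | Finance   
Tina  | Support   
Eve   | Support   
Eli   | Finance   


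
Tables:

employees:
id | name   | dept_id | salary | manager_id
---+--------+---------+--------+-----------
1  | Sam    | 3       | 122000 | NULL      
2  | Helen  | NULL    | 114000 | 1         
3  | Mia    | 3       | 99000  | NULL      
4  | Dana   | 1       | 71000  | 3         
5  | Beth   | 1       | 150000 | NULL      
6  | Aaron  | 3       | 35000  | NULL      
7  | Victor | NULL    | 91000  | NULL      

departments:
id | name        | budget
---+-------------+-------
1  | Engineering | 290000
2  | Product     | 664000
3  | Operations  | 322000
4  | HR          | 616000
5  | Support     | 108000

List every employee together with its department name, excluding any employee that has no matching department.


INNER JOIN keeps only employees rows whose dept_id matches an id in departments. Walk through each employee:
  - employee 1 (Sam): dept_id=3 -> matches Operations
  - employee 2 (Helen): dept_id=NULL, no match -> dropped
  - employee 3 (Mia): dept_id=3 -> matches Operations
  - employee 4 (Dana): dept_id=1 -> matches Engineering
  - employee 5 (Beth): dept_id=1 -> matches Engineering
  - employee 6 (Aaron): dept_id=3 -> matches Operations
  - employee 7 (Victor): dept_id=NULL, no match -> dropped
So 2 of 7 rows are dropped.

SQL:
SELECT a.name, b.name AS department
FROM employees a
INNER JOIN departments b ON a.dept_id = b.id

Result:
name  | department 
------+------------
Sam   | Operations 
Mia   | Operations 
Dana  | Engineering
Beth  | Engineering
Aaron | Operations 


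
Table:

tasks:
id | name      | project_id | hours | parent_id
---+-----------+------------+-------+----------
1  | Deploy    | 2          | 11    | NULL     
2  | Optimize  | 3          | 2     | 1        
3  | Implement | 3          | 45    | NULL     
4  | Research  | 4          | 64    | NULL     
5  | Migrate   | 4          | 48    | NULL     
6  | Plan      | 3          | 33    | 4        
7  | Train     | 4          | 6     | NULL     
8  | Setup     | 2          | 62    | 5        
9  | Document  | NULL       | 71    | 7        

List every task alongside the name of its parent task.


This is a self-join: tasks is joined to a second copy of itself, matching each row's parent_id to another row's id. Use LEFT JOIN so rows with parent_id=NULL are kept.
  - task 1 (Deploy): parent_id=NULL -> NULL
  - task 2 (Optimize): parent_id=1 -> Deploy
  - task 3 (Implement): parent_id=NULL -> NULL
  - task 4 (Research): parent_id=NULL -> NULL
  - task 5 (Migrate): parent_id=NULL -> NULL
  - task 6 (Plan): parent_id=4 -> Research
  - task 7 (Train): parent_id=NULL -> NULL
  - task 8 (Setup): parent_id=5 -> Migrate
  - task 9 (Document): parent_id=7 -> Train

SQL:
SELECT a.name AS item, b.name AS parent
FROM tasks a
LEFT JOIN tasks b ON a.parent_id = b.id

Result:
item      | parent  
----------+---------
Deploy    | NULL    
Optimize  | Deploy  
Implement | NULL    
Research  | NULL    
Migrate   | NULL    
Plan      | Research
Train     | NULL    
Setup     | Migrate 
Document  | Train   


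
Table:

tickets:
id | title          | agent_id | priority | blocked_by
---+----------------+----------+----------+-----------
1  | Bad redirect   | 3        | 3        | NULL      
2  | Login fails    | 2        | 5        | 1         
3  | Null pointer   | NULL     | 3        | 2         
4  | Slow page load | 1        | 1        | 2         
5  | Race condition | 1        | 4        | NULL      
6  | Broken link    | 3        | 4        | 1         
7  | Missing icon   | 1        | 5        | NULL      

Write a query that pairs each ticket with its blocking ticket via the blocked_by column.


This is a self-join: tickets is joined to a second copy of itself, matching each row's blocked_by to another row's id. Use LEFT JOIN so rows with blocked_by=NULL are kept.
  - ticket 1 (Bad redirect): blocked_by=NULL -> NULL
  - ticket 2 (Login fails): blocked_by=1 -> Bad redirect
  - ticket 3 (Null pointer): blocked_by=2 -> Login fails
  - ticket 4 (Slow page load): blocked_by=2 -> Login fails
  - ticket 5 (Race condition): blocked_by=NULL -> NULL
  - ticket 6 (Broken link): blocked_by=1 -> Bad redirect
  - ticket 7 (Missing icon): blocked_by=NULL -> NULL

SQL:
SELECT a.title AS item, b.title AS blocked_by
FROM tickets a
LEFT JOIN tickets b ON a.blocked_by = b.id

Result:
item           | blocked_by  
---------------+-------------
Bad redirect   | NULL        
Login fails    | Bad redirect
Null pointer   | Login fails 
Slow page load | Login fails 
Race condition | NULL        
Broken link    | Bad redirect
Missing icon   | NULL        


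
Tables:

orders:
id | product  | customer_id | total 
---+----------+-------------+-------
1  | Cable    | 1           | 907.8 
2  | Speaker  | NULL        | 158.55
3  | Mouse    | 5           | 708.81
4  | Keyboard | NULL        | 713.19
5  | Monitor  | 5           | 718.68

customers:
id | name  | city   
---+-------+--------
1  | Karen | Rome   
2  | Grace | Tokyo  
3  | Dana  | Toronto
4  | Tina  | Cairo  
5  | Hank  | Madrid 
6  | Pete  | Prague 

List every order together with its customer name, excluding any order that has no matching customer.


INNER JOIN keeps only orders rows whose customer_id matches an id in customers. Walk through each order:
  - order 1 (Cable): customer_id=1 -> matches Karen
  - order 2 (Speaker): customer_id=NULL, no match -> dropped
  - order 3 (Mouse): customer_id=5 -> matches Hank
  - order 4 (Keyboard): customer_id=NULL, no match -> dropped
  - order 5 (Monitor): customer_id=5 -> matches Hank
So 2 of 5 rows are dropped.

SQL:
SELECT a.product, b.name AS customer
FROM orders a
INNER JOIN customers b ON a.customer_id = b.id

Result:
product | customer
--------+---------
Cable   | Karen   
Mouse   | Hank    
Monitor | Hank    


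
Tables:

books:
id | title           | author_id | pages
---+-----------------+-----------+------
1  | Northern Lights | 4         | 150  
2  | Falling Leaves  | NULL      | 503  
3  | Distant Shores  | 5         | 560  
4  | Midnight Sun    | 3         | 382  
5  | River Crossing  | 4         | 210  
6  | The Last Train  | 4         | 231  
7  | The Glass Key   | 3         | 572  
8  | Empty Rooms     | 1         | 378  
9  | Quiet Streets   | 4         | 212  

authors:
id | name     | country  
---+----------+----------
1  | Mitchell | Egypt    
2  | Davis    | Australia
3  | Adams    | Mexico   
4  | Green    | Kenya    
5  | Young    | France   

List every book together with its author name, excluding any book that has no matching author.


INNER JOIN keeps only books rows whose author_id matches an id in authors. Walk through each book:
  - book 1 (Northern Lights): author_id=4 -> matches Green
  - book 2 (Falling Leaves): author_id=NULL, no match -> dropped
  - book 3 (Distant Shores): author_id=5 -> matches Young
  - book 4 (Midnight Sun): author_id=3 -> matches Adams
  - book 5 (River Crossing): author_id=4 -> matches Green
  - book 6 (The Last Train): author_id=4 -> matches Green
  - book 7 (The Glass Key): author_id=3 -> matches Adams
  - book 8 (Empty Rooms): author_id=1 -> matches Mitchell
  - book 9 (Quiet Streets): author_id=4 -> matches Green
So 1 of 9 rows is dropped.

SQL:
SELECT a.title, b.name AS author
FROM books a
INNER JOIN authors b ON a.author_id = b.id

Result:
title           | author  
----------------+---------
Northern Lights | Green   
Distant Shores  | Young   
Midnight Sun    | Adams   
River Crossing  | Green   
The Last Train  | Green   
The Glass Key   | Adams   
Empty Rooms     | Mitchell
Quiet Streets   | Green   


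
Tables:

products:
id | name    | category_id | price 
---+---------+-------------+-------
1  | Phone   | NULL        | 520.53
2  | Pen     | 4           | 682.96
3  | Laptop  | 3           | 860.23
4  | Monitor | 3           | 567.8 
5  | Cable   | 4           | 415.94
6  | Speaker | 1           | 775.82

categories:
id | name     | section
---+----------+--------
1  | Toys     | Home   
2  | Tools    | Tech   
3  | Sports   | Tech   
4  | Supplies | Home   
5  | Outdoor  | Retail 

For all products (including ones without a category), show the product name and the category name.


LEFT JOIN keeps every row from products (the left table); where category_id has no match in categories, the category columns become NULL. Walk through each product:
  - product 1 (Phone): category_id=NULL, no match -> kept with NULL
  - product 2 (Pen): category_id=4 -> matches Supplies
  - product 3 (Laptop): category_id=3 -> matches Sports
  - product 4 (Monitor): category_id=3 -> matches Sports
  - product 5 (Cable): category_id=4 -> matches Supplies
  - product 6 (Speaker): category_id=1 -> matches Toys
All 6 rows appear; 1 has NULL category.

SQL:
SELECT a.name, b.name AS category
FROM products a
LEFT JOIN categories b ON a.category_id = b.id

Result:
name    | category
--------+---------
Phone   | NULL    
Pen     | Supplies
Laptop  | Sports  
Monitor | Sports  
Cable   | Supplies
Speaker | Toys    


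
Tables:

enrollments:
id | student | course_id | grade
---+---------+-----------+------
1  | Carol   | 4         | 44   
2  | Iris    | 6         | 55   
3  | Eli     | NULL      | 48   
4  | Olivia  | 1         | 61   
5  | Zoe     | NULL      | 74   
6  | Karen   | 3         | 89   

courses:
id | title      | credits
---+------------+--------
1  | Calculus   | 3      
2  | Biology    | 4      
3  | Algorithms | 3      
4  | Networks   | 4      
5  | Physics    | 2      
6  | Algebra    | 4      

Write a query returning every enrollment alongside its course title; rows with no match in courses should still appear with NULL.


LEFT JOIN keeps every row from enrollments (the left table); where course_id has no match in courses, the course columns become NULL. Walk through each enrollment:
  - enrollment 1 (Carol): course_id=4 -> matches Networks
  - enrollment 2 (Iris): course_id=6 -> matches Algebra
  - enrollment 3 (Eli): course_id=NULL, no match -> kept with NULL
  - enrollment 4 (Olivia): course_id=1 -> matches Calculus
  - enrollment 5 (Zoe): course_id=NULL, no match -> kept with NULL
  - enrollment 6 (Karen): course_id=3 -> matches Algorithms
All 6 rows appear; 2 have NULL course.

SQL:
SELECT a.student, b.title AS course
FROM enrollments a
LEFT JOIN courses b ON a.course_id = b.id

Result:
student | course    
--------+-----------
Carol   | Networks  
Iris    | Algebra   
Eli     | NULL      
Olivia  | Calculus  
Zoe     | NULL      
Karen   | Algorithms


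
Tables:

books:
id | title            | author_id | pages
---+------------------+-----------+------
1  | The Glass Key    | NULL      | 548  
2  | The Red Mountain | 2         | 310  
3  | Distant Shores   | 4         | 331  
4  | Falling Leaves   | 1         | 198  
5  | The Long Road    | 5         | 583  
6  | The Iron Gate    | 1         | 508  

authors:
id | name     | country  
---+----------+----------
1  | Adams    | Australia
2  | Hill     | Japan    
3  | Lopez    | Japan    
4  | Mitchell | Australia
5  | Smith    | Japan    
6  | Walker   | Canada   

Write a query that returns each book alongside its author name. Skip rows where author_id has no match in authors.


INNER JOIN keeps only books rows whose author_id matches an id in authors. Walk through each book:
  - book 1 (The Glass Key): author_id=NULL, no match -> dropped
  - book 2 (The Red Mountain): author_id=2 -> matches Hill
  - book 3 (Distant Shores): author_id=4 -> matches Mitchell
  - book 4 (Falling Leaves): author_id=1 -> matches Adams
  - book 5 (The Long Road): author_id=5 -> matches Smith
  - book 6 (The Iron Gate): author_id=1 -> matches Adams
So 1 of 6 rows is dropped.

SQL:
SELECT a.title, b.name AS author
FROM books a
INNER JOIN authors b ON a.author_id = b.id

Result:
title            | author  
-----------------+---------
The Red Mountain | Hill    
Distant Shores   | Mitchell
Falling Leaves   | Adams   
The Long Road    | Smith   
The Iron Gate    | Adams   


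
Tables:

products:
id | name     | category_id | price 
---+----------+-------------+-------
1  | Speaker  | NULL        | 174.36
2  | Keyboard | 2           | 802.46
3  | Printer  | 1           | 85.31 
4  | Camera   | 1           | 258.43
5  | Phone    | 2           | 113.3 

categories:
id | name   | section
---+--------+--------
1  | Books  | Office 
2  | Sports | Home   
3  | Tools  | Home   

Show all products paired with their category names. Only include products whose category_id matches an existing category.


INNER JOIN keeps only products rows whose category_id matches an id in categories. Walk through each product:
  - product 1 (Speaker): category_id=NULL, no match -> dropped
  - product 2 (Keyboard): category_id=2 -> matches Sports
  - product 3 (Printer): category_id=1 -> matches Books
  - product 4 (Camera): category_id=1 -> matches Books
  - product 5 (Phone): category_id=2 -> matches Sports
So 1 of 5 rows is dropped.

SQL:
SELECT a.name, b.name AS category
FROM products a
INNER JOIN categories b ON a.category_id = b.id

Result:
name     | category
---------+---------
Keyboard | Sports  
Printer  | Books   
Camera   | Books   
Phone    | Sports  


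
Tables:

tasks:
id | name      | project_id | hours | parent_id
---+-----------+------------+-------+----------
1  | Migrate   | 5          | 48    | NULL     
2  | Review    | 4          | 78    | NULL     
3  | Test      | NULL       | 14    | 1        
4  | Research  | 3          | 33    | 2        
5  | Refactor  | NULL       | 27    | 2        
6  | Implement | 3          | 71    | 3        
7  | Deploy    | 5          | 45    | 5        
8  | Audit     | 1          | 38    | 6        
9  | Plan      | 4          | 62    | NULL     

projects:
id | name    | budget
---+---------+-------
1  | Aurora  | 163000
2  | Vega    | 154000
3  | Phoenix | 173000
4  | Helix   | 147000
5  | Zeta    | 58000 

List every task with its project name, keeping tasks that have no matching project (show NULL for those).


LEFT JOIN keeps every row from tasks (the left table); where project_id has no match in projects, the project columns become NULL. Walk through each task:
  - task 1 (Migrate): project_id=5 -> matches Zeta
  - task 2 (Review): project_id=4 -> matches Helix
  - task 3 (Test): project_id=NULL, no match -> kept with NULL
  - task 4 (Research): project_id=3 -> matches Phoenix
  - task 5 (Refactor): project_id=NULL, no match -> kept with NULL
  - task 6 (Implement): project_id=3 -> matches Phoenix
  - task 7 (Deploy): project_id=5 -> matches Zeta
  - task 8 (Audit): project_id=1 -> matches Aurora
  - task 9 (Plan): project_id=4 -> matches Helix
All 9 rows appear; 2 have NULL project.

SQL:
SELECT a.name, b.name AS project
FROM tasks a
LEFT JOIN projects b ON a.project_id = b.id

Result:
name      | project
----------+--------
Migrate   | Zeta   
Review    | Helix  
Test      | NULL   
Research  | Phoenix
Refactor  | NULL   
Implement | Phoenix
Deploy    | Zeta   
Audit     | Aurora 
Plan      | Helix  


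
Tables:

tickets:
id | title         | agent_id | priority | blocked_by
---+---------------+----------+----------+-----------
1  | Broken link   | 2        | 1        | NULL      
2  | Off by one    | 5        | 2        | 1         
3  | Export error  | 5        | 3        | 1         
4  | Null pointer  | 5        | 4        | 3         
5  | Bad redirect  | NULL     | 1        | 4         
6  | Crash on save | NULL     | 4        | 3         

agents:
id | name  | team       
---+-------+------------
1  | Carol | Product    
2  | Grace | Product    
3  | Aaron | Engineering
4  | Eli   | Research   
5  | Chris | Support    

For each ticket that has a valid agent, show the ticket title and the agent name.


INNER JOIN keeps only tickets rows whose agent_id matches an id in agents. Walk through each ticket:
  - ticket 1 (Broken link): agent_id=2 -> matches Grace
  - ticket 2 (Off by one): agent_id=5 -> matches Chris
  - ticket 3 (Export error): agent_id=5 -> matches Chris
  - ticket 4 (Null pointer): agent_id=5 -> matches Chris
  - ticket 5 (Bad redirect): agent_id=NULL, no match -> dropped
  - ticket 6 (Crash on save): agent_id=NULL, no match -> dropped
So 2 of 6 rows are dropped.

SQL:
SELECT a.title, b.name AS agent
FROM tickets a
INNER JOIN agents b ON a.agent_id = b.id

Result:
title        | agent
-------------+------
Broken link  | Grace
Off by one   | Chris
Export error | Chris
Null pointer | Chris


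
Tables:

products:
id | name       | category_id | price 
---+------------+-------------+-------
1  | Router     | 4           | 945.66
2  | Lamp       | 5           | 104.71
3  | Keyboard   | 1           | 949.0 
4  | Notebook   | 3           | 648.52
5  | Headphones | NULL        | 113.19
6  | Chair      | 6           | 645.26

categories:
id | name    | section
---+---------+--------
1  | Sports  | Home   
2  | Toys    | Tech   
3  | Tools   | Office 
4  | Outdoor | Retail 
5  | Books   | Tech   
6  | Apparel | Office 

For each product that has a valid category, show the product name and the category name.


INNER JOIN keeps only products rows whose category_id matches an id in categories. Walk through each product:
  - product 1 (Router): category_id=4 -> matches Outdoor
  - product 2 (Lamp): category_id=5 -> matches Books
  - product 3 (Keyboard): category_id=1 -> matches Sports
  - product 4 (Notebook): category_id=3 -> matches Tools
  - product 5 (Headphones): category_id=NULL, no match -> dropped
  - product 6 (Chair): category_id=6 -> matches Apparel
So 1 of 6 rows is dropped.

SQL:
SELECT a.name, b.name AS category
FROM products a
INNER JOIN categories b ON a.category_id = b.id

Result:
name     | category
---------+---------
Router   | Outdoor 
Lamp     | Books   
Keyboard | Sports  
Notebook | Tools   
Chair    | Apparel 


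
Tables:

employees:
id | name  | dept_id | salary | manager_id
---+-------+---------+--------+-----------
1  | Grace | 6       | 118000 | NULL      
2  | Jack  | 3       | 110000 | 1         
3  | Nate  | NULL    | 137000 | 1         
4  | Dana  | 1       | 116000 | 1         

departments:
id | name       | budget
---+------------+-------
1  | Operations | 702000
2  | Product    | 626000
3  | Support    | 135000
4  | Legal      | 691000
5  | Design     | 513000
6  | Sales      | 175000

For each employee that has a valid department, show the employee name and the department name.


INNER JOIN keeps only employees rows whose dept_id matches an id in departments. Walk through each employee:
  - employee 1 (Grace): dept_id=6 -> matches Sales
  - employee 2 (Jack): dept_id=3 -> matches Support
  - employee 3 (Nate): dept_id=NULL, no match -> dropped
  - employee 4 (Dana): dept_id=1 -> matches Operations
So 1 of 4 rows is dropped.

SQL:
SELECT a.name, b.name AS department
FROM employees a
INNER JOIN departments b ON a.dept_id = b.id

Result:
name  | department
------+-----------
Grace | Sales     
Jack  | Support   
Dana  | Operations


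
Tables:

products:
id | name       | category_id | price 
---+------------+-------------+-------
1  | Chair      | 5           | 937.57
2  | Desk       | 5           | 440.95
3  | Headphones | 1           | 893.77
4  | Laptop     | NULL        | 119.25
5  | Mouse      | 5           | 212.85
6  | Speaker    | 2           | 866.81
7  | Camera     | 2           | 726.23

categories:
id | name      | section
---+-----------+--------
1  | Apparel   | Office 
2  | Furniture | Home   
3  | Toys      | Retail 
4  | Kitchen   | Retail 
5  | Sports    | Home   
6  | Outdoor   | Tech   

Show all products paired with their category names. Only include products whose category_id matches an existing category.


INNER JOIN keeps only products rows whose category_id matches an id in categories. Walk through each product:
  - product 1 (Chair): category_id=5 -> matches Sports
  - product 2 (Desk): category_id=5 -> matches Sports
  - product 3 (Headphones): category_id=1 -> matches Apparel
  - product 4 (Laptop): category_id=NULL, no match -> dropped
  - product 5 (Mouse): category_id=5 -> matches Sports
  - product 6 (Speaker): category_id=2 -> matches Furniture
  - product 7 (Camera): category_id=2 -> matches Furniture
So 1 of 7 rows is dropped.

SQL:
SELECT a.name, b.name AS category
FROM products a
INNER JOIN categories b ON a.category_id = b.id

Result:
name       | category 
-----------+----------
Chair      | Sports   
Desk       | Sports   
Headphones | Apparel  
Mouse      | Sports   
Speaker    | Furniture
Camera     | Furniture


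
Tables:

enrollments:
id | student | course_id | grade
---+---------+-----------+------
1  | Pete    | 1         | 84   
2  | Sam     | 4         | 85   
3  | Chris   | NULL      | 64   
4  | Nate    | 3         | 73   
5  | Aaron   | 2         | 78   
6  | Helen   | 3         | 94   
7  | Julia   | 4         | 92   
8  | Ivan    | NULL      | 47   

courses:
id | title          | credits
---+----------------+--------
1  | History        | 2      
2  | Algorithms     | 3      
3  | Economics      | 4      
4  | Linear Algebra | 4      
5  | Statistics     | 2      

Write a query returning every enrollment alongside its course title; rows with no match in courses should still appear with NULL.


LEFT JOIN keeps every row from enrollments (the left table); where course_id has no match in courses, the course columns become NULL. Walk through each enrollment:
  - enrollment 1 (Pete): course_id=1 -> matches History
  - enrollment 2 (Sam): course_id=4 -> matches Linear Algebra
  - enrollment 3 (Chris): course_id=NULL, no match -> kept with NULL
  - enrollment 4 (Nate): course_id=3 -> matches Economics
  - enrollment 5 (Aaron): course_id=2 -> matches Algorithms
  - enrollment 6 (Helen): course_id=3 -> matches Economics
  - enrollment 7 (Julia): course_id=4 -> matches Linear Algebra
  - enrollment 8 (Ivan): course_id=NULL, no match -> kept with NULL
All 8 rows appear; 2 have NULL course.

SQL:
SELECT a.student, b.title AS course
FROM enrollments a
LEFT JOIN courses b ON a.course_id = b.id

Result:
student | course        
--------+---------------
Pete    | History       
Sam     | Linear Algebra
Chris   | NULL          
Nate    | Economics     
Aaron   | Algorithms    
Helen   | Economics     
Julia   | Linear Algebra
Ivan    | NULL          


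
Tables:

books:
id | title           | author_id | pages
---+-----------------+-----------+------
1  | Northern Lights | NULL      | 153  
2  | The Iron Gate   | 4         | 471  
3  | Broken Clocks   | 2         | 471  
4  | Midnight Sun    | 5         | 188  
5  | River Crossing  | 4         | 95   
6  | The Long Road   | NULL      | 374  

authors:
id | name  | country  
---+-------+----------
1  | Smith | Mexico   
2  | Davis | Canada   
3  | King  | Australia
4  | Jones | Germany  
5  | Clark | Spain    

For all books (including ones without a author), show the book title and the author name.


LEFT JOIN keeps every row from books (the left table); where author_id has no match in authors, the author columns become NULL. Walk through each book:
  - book 1 (Northern Lights): author_id=NULL, no match -> kept with NULL
  - book 2 (The Iron Gate): author_id=4 -> matches Jones
  - book 3 (Broken Clocks): author_id=2 -> matches Davis
  - book 4 (Midnight Sun): author_id=5 -> matches Clark
  - book 5 (River Crossing): author_id=4 -> matches Jones
  - book 6 (The Long Road): author_id=NULL, no match -> kept with NULL
All 6 rows appear; 2 have NULL author.

SQL:
SELECT a.title, b.name AS author
FROM books a
LEFT JOIN authors b ON a.author_id = b.id

Result:
title           | author
----------------+-------
Northern Lights | NULL  
The Iron Gate   | Jones 
Broken Clocks   | Davis 
Midnight Sun    | Clark 
River Crossing  | Jones 
The Long Road   | NULL  


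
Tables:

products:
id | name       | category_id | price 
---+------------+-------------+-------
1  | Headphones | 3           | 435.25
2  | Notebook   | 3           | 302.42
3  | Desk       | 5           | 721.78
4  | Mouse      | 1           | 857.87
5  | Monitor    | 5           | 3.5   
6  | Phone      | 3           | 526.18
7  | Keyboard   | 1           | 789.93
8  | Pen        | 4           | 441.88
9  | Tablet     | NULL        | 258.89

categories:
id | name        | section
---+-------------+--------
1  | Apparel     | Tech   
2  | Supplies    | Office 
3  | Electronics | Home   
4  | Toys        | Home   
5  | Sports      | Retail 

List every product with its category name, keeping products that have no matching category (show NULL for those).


LEFT JOIN keeps every row from products (the left table); where category_id has no match in categories, the category columns become NULL. Walk through each product:
  - product 1 (Headphones): category_id=3 -> matches Electronics
  - product 2 (Notebook): category_id=3 -> matches Electronics
  - product 3 (Desk): category_id=5 -> matches Sports
  - product 4 (Mouse): category_id=1 -> matches Apparel
  - product 5 (Monitor): category_id=5 -> matches Sports
  - product 6 (Phone): category_id=3 -> matches Electronics
  - product 7 (Keyboard): category_id=1 -> matches Apparel
  - product 8 (Pen): category_id=4 -> matches Toys
  - product 9 (Tablet): category_id=NULL, no match -> kept with NULL
All 9 rows appear; 1 has NULL category.

SQL:
SELECT a.name, b.name AS category
FROM products a
LEFT JOIN categories b ON a.category_id = b.id

Result:
name       | category   
-----------+------------
Headphones | Electronics
Notebook   | Electronics
Desk       | Sports     
Mouse      | Apparel    
Monitor    | Sports     
Phone      | Electronics
Keyboard   | Apparel    
Pen        | Toys       
Tablet     | NULL       


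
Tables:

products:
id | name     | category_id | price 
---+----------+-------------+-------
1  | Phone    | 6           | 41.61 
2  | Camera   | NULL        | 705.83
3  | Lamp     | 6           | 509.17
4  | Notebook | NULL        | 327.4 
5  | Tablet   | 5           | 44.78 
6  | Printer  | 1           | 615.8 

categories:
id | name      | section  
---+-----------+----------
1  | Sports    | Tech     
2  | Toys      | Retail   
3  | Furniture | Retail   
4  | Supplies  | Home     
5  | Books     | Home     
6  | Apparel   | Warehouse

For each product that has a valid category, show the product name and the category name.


INNER JOIN keeps only products rows whose category_id matches an id in categories. Walk through each product:
  - product 1 (Phone): category_id=6 -> matches Apparel
  - product 2 (Camera): category_id=NULL, no match -> dropped
  - product 3 (Lamp): category_id=6 -> matches Apparel
  - product 4 (Notebook): category_id=NULL, no match -> dropped
  - product 5 (Tablet): category_id=5 -> matches Books
  - product 6 (Printer): category_id=1 -> matches Sports
So 2 of 6 rows are dropped.

SQL:
SELECT a.name, b.name AS category
FROM products a
INNER JOIN categories b ON a.category_id = b.id

Result:
name    | category
--------+---------
Phone   | Apparel 
Lamp    | Apparel 
Tablet  | Books   
Printer | Sports  


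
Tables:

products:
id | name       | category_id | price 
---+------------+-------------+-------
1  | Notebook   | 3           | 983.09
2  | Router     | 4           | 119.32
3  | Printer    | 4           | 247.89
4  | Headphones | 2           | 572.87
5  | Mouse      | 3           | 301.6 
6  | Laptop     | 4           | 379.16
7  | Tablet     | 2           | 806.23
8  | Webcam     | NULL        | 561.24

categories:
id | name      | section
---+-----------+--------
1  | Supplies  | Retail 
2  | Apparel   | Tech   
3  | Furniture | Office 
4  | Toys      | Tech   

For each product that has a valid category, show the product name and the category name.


INNER JOIN keeps only products rows whose category_id matches an id in categories. Walk through each product:
  - product 1 (Notebook): category_id=3 -> matches Furniture
  - product 2 (Router): category_id=4 -> matches Toys
  - product 3 (Printer): category_id=4 -> matches Toys
  - product 4 (Headphones): category_id=2 -> matches Apparel
  - product 5 (Mouse): category_id=3 -> matches Furniture
  - product 6 (Laptop): category_id=4 -> matches Toys
  - product 7 (Tablet): category_id=2 -> matches Apparel
  - product 8 (Webcam): category_id=NULL, no match -> dropped
So 1 of 8 rows is dropped.

SQL:
SELECT a.name, b.name AS category
FROM products a
INNER JOIN categories b ON a.category_id = b.id

Result:
name       | category 
-----------+----------
Notebook   | Furniture
Router     | Toys     
Printer    | Toys     
Headphones | Apparel  
Mouse      | Furniture
Laptop     | Toys     
Tablet     | Apparel  


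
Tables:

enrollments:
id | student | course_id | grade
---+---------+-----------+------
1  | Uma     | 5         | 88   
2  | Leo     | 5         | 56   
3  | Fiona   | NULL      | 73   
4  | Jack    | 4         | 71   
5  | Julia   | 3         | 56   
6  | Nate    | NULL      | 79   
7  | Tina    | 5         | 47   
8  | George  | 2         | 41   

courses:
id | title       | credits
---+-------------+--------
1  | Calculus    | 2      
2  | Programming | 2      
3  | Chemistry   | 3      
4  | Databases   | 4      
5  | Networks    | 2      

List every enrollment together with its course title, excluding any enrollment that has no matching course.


INNER JOIN keeps only enrollments rows whose course_id matches an id in courses. Walk through each enrollment:
  - enrollment 1 (Uma): course_id=5 -> matches Networks
  - enrollment 2 (Leo): course_id=5 -> matches Networks
  - enrollment 3 (Fiona): course_id=NULL, no match -> dropped
  - enrollment 4 (Jack): course_id=4 -> matches Databases
  - enrollment 5 (Julia): course_id=3 -> matches Chemistry
  - enrollment 6 (Nate): course_id=NULL, no match -> dropped
  - enrollment 7 (Tina): course_id=5 -> matches Networks
  - enrollment 8 (George): course_id=2 -> matches Programming
So 2 of 8 rows are dropped.

SQL:
SELECT a.student, b.title AS course
FROM enrollments a
INNER JOIN courses b ON a.course_id = b.id

Result:
student | course     
--------+------------
Uma     | Networks   
Leo     | Networks   
Jack    | Databases  
Julia   | Chemistry  
Tina    | Networks   
George  | Programming


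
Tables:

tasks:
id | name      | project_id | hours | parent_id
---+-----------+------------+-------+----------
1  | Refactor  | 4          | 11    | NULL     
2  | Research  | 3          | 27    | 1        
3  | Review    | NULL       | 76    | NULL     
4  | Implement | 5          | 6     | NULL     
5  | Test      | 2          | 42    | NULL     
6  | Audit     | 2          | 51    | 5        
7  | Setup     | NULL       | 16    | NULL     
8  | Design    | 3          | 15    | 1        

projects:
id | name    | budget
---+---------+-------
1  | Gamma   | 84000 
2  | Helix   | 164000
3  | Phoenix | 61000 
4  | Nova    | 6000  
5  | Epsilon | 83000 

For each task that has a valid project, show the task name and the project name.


INNER JOIN keeps only tasks rows whose project_id matches an id in projects. Walk through each task:
  - task 1 (Refactor): project_id=4 -> matches Nova
  - task 2 (Research): project_id=3 -> matches Phoenix
  - task 3 (Review): project_id=NULL, no match -> dropped
  - task 4 (Implement): project_id=5 -> matches Epsilon
  - task 5 (Test): project_id=2 -> matches Helix
  - task 6 (Audit): project_id=2 -> matches Helix
  - task 7 (Setup): project_id=NULL, no match -> dropped
  - task 8 (Design): project_id=3 -> matches Phoenix
So 2 of 8 rows are dropped.

SQL:
SELECT a.name, b.name AS project
FROM tasks a
INNER JOIN projects b ON a.project_id = b.id

Result:
name      | project
----------+--------
Refactor  | Nova   
Research  | Phoenix
Implement | Epsilon
Test      | Helix  
Audit     | Helix  
Design    | Phoenix


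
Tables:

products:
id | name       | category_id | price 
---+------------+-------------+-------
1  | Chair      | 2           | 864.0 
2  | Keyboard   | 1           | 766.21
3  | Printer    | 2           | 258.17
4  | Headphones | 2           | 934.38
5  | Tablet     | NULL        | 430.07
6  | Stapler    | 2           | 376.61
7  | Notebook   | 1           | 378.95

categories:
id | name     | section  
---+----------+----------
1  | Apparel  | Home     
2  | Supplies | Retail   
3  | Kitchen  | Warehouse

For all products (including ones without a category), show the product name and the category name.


LEFT JOIN keeps every row from products (the left table); where category_id has no match in categories, the category columns become NULL. Walk through each product:
  - product 1 (Chair): category_id=2 -> matches Supplies
  - product 2 (Keyboard): category_id=1 -> matches Apparel
  - product 3 (Printer): category_id=2 -> matches Supplies
  - product 4 (Headphones): category_id=2 -> matches Supplies
  - product 5 (Tablet): category_id=NULL, no match -> kept with NULL
  - product 6 (Stapler): category_id=2 -> matches Supplies
  - product 7 (Notebook): category_id=1 -> matches Apparel
All 7 rows appear; 1 has NULL category.

SQL:
SELECT a.name, b.name AS category
FROM products a
LEFT JOIN categories b ON a.category_id = b.id

Result:
name       | category
-----------+---------
Chair      | Supplies
Keyboard   | Apparel 
Printer    | Supplies
Headphones | Supplies
Tablet     | NULL    
Stapler    | Supplies
Notebook   | Apparel 


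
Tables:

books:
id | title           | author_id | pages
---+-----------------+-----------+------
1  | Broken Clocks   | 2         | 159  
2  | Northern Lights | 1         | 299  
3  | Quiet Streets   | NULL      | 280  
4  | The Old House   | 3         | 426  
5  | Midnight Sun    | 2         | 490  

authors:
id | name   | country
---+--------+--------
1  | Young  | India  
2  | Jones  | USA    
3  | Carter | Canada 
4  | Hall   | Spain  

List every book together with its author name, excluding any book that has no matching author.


INNER JOIN keeps only books rows whose author_id matches an id in authors. Walk through each book:
  - book 1 (Broken Clocks): author_id=2 -> matches Jones
  - book 2 (Northern Lights): author_id=1 -> matches Young
  - book 3 (Quiet Streets): author_id=NULL, no match -> dropped
  - book 4 (The Old House): author_id=3 -> matches Carter
  - book 5 (Midnight Sun): author_id=2 -> matches Jones
So 1 of 5 rows is dropped.

SQL:
SELECT a.title, b.name AS author
FROM books a
INNER JOIN authors b ON a.author_id = b.id

Result:
title           | author
----------------+-------
Broken Clocks   | Jones 
Northern Lights | Young 
The Old House   | Carter
Midnight Sun    | Jones 


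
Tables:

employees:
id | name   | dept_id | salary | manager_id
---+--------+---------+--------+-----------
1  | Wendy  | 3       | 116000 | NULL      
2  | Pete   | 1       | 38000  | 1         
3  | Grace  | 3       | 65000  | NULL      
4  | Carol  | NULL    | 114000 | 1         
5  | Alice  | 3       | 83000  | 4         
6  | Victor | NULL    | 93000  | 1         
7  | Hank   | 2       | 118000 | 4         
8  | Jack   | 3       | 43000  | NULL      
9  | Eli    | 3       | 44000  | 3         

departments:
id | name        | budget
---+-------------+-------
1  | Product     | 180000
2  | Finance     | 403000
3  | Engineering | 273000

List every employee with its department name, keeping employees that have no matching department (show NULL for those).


LEFT JOIN keeps every row from employees (the left table); where dept_id has no match in departments, the department columns become NULL. Walk through each employee:
  - employee 1 (Wendy): dept_id=3 -> matches Engineering
  - employee 2 (Pete): dept_id=1 -> matches Product
  - employee 3 (Grace): dept_id=3 -> matches Engineering
  - employee 4 (Carol): dept_id=NULL, no match -> kept with NULL
  - employee 5 (Alice): dept_id=3 -> matches Engineering
  - employee 6 (Victor): dept_id=NULL, no match -> kept with NULL
  - employee 7 (Hank): dept_id=2 -> matches Finance
  - employee 8 (Jack): dept_id=3 -> matches Engineering
  - employee 9 (Eli): dept_id=3 -> matches Engineering
All 9 rows appear; 2 have NULL department.

SQL:
SELECT a.name, b.name AS department
FROM employees a
LEFT JOIN departments b ON a.dept_id = b.id

Result:
name   | department 
-------+------------
Wendy  | Engineering
Pete   | Product    
Grace  | Engineering
Carol  | NULL       
Alice  | Engineering
Victor | NULL       
Hank   | Finance    
Jack   | Engineering
Eli    | Engineering
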